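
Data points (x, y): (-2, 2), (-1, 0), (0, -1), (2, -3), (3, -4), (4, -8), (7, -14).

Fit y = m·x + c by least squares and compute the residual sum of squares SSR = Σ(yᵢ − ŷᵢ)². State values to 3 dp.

SSR = 8.097

The normal system MᵀM·[m, c]ᵀ = Mᵀy is [[83, 13]; [13, 7]]·[m, c]ᵀ = [-152, -28]ᵀ.
det = 83·7 − 13² = 412.
m = ((-152)·7 − 13·(-28))/412 = -175/103; c = (83·(-28) − 13·(-152))/412 = -87/103.
Residuals: -57/103, -88/103, -16/103, 128/103, 200/103, -37/103, -130/103; SSR = 834/103.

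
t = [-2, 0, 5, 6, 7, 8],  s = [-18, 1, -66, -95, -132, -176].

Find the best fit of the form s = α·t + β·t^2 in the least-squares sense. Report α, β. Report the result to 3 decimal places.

α = 2.439, β = -3.056

Setting ∂/∂α … = 0 gives: 178·α + 1188·β = -3196;  1188·α + 8434·β = -22874.
Eliminating β: 8434·(row 1) − 1188·(row 2) gives 89908·α = 8434·(-3196) − 1188·(-22874) = 219248, so α = 54812/22477.
Then β = ((-22874) − 1188·(54812/22477))/8434 = -68681/22477.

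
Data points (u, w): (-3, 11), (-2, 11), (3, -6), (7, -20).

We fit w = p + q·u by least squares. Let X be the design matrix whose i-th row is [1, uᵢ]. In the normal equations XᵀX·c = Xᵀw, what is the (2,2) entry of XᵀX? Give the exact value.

71

Row 2 ↔ basis u, column 2 ↔ basis u, so (XᵀX)_{2,2} = Σᵢ (u)·(u) = (-3)·(-3) + (-2)·(-2) + (3)·(3) + (7)·(7) = 71.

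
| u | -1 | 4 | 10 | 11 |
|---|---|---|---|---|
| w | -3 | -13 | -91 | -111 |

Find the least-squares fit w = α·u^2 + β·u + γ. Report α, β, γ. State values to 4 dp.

α = -1.0000, β = 1.0000, γ = -1.0000

Normal-equation sums: Σu^2·u^2 = 24898, Σu^2·u = 2394, Σu^2 = 238, Σu·u = 238, Σu = 24, Σ1 = 4.
Right-hand side: Σu^2·w = -22742, Σu·w = -2180, Σw = -218.
AᵀA·[α, β, γ]ᵀ = Aᵀw becomes [[24898, 2394, 238]; [2394, 238, 24]; [238, 24, 4]]·[α, β, γ]ᵀ = [-22742, -2180, -218]ᵀ.
Solving the 3×3 system (Gaussian elimination) gives α = -1, β = 1, γ = -1.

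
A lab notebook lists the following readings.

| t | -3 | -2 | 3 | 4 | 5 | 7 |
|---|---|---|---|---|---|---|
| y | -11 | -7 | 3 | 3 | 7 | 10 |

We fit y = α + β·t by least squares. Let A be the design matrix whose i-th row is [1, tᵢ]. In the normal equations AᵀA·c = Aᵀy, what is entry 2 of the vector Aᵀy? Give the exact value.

173

Entry 2 ↔ basis t, so (Aᵀy)_{2} = Σᵢ (t)·yᵢ = (-3)·(-11) + (-2)·(-7) + (3)·(3) + (4)·(3) + (5)·(7) + (7)·(10) = 173.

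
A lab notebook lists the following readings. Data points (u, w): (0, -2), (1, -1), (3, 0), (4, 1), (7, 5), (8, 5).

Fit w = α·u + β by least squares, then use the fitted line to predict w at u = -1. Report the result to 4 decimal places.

With design matrix X, XᵀX = [[139, 23]; [23, 6]] and Xᵀw = [78, 8]ᵀ.
Determinant 139·6 − 23² = 305.
α = (78·6 − 23·8)/305 = 284/305; β = (139·8 − 23·78)/305 = -682/305.
At u = -1: ŵ = (284/305)·(-1) + (-682/305)·(1) = -966/305.

ŵ = -3.1672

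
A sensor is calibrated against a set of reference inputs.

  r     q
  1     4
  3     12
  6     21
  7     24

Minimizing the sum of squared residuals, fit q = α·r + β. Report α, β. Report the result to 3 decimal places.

Entries of MᵀM: Σr·r = 95, Σr = 17, Σ1 = 4.
For Mᵀq: Σr·q = 334, Σq = 61.
det = 95·4 − 17² = 91.
α = (334·4 − 17·61)/91 = 23/7; β = (95·61 − 17·334)/91 = 9/7.

α = 3.286, β = 1.286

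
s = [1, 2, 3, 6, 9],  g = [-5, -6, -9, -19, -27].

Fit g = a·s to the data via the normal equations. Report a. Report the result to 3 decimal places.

a = -3.061

The normal equations are: 131·a = -401.
(Σs·s = 131, Σs·g = -401.)
a = (-401)/131 = -3.06107.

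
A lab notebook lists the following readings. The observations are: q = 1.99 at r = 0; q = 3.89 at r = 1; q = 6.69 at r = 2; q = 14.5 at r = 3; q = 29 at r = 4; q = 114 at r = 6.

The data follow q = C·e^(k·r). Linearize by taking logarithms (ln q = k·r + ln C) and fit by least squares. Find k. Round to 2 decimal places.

Linearized form: ln q = k·r + ln C. From the 6 transformed points,
Σr = 16.0000, Σ(r)² = 66.0000, Σln q = 14.7248, Σr·ln q = 55.0685.
Equations: 66.0000·k + 16.0000·ln C = 55.0685;  16.0000·k + 6·ln C = 14.7248.
Solving (det = 140.0000): k = 0.67724, ln C = 0.64815.

k = 0.68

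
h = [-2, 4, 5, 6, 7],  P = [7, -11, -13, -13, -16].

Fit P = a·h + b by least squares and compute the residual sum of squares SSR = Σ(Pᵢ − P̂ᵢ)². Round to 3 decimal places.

SSR = 7.980

Setting ∂/∂a … = 0 gives: 130·a + 20·b = -313;  20·a + 5·b = -46.
Determinant 130·5 − 20² = 250.
a = ((-313)·5 − 20·(-46))/250 = -129/50; b = (130·(-46) − 20·(-313))/250 = 28/25.
Residuals: 18/25, -9/5, -61/50, 34/25, 47/50; SSR = 399/50.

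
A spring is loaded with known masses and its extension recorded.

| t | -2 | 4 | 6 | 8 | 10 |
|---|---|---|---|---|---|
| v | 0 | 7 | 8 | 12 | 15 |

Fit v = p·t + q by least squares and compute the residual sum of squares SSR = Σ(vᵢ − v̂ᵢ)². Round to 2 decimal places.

SSR = 2.63

The normal equations are: 220·p + 26·q = 322;  26·p + 5·q = 42.
Δ = 220·5 − 26² = 424.
p = (322·5 − 26·42)/424 = 259/212; q = (220·42 − 26·322)/424 = 217/106.
Residuals: 21/53, 7/106, -73/53, 19/106, 39/53; SSR = 279/106.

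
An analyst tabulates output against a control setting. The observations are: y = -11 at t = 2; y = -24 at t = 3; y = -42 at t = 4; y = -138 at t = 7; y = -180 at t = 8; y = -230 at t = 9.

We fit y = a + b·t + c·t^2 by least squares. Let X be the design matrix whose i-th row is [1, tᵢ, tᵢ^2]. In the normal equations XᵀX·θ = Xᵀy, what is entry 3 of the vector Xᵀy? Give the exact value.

-37844

Entry 3 ↔ basis t^2, so (Xᵀy)_{3} = Σᵢ (t^2)·yᵢ = (4)·(-11) + (9)·(-24) + (16)·(-42) + (49)·(-138) + (64)·(-180) + (81)·(-230) = -37844.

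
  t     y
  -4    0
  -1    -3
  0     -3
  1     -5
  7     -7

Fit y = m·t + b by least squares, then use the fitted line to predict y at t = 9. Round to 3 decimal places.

ŷ = -8.779

Entries of MᵀM: Σt·t = 67, Σt = 3, Σ1 = 5.
Right-hand side: Σt·y = -51, Σy = -18.
MᵀM·[m, b]ᵀ = Mᵀy becomes [[67, 3]; [3, 5]]·[m, b]ᵀ = [-51, -18]ᵀ.
Eliminating b: 5·(row 1) − 3·(row 2) gives 326·m = 5·(-51) − 3·(-18) = -201, so m = -201/326.
Then b = ((-18) − 3·(-201/326))/5 = -1053/326.
At t = 9: ŷ = (-201/326)·(9) + (-1053/326)·(1) = -1431/163.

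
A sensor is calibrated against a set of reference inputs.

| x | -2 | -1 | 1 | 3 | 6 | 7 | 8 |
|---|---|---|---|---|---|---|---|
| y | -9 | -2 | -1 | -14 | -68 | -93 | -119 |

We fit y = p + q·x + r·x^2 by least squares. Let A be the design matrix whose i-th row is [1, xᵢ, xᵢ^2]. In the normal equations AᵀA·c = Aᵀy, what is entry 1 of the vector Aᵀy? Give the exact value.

-306

Entry 1 ↔ basis 1, so (Aᵀy)_{1} = Σᵢ yᵢ = (1)·(-9) + (1)·(-2) + (1)·(-1) + (1)·(-14) + (1)·(-68) + (1)·(-93) + (1)·(-119) = -306.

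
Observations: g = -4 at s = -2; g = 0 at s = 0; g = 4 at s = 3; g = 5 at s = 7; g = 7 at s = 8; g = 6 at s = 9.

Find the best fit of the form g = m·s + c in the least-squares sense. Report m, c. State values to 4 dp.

m = 0.8752, c = -0.6467

Compute the Gram sums: Σs·s = 207, Σs = 25, Σ1 = 6.
Moment sums: Σs·g = 165, Σg = 18.
So XᵀX·[m, c]ᵀ = Xᵀg: [[207, 25]; [25, 6]]·[m, c]ᵀ = [165, 18]ᵀ.
Δ = 207·6 − 25² = 617.
m = (165·6 − 25·18)/617 = 540/617; c = (207·18 − 25·165)/617 = -399/617.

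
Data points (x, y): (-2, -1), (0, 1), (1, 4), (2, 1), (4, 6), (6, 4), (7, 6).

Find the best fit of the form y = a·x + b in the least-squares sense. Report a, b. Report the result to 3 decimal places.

a = 0.691, b = 1.224

From the data, Σx·x = 110, Σx = 18, Σ1 = 7.
And Σx·y = 98, Σy = 21.
Δ = 110·7 − 18² = 446.
a = (98·7 − 18·21)/446 = 154/223; b = (110·21 − 18·98)/446 = 273/223.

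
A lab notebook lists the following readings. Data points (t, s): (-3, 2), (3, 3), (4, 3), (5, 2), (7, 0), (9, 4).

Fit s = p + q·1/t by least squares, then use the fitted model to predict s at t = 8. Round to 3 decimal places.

Entries of AᵀA: Σ1 = 6, Σ1/t = 887/1260, Σ1/t·1/t = 567529/1587600.
For Aᵀs: Σs = 14, Σ1/t·s = 347/180.
So AᵀA·[p, q]ᵀ = Aᵀs: [[6, 887/1260]; [887/1260, 567529/1587600]]·[p, q]ᵀ = [14, 347/180]ᵀ.
det = 6·(567529/1587600) − (887/1260)² = 523681/317520.
p = (14·(567529/1587600) − (887/1260)·(347/180))/(523681/317520) = 5790883/2618405; q = (6·(347/180) − (887/1260)·14)/(523681/317520) = 543312/523681.
At t = 8: ŝ = (5790883/2618405)·(1) + (543312/523681)·(1/8) = 6130453/2618405.

ŝ = 2.341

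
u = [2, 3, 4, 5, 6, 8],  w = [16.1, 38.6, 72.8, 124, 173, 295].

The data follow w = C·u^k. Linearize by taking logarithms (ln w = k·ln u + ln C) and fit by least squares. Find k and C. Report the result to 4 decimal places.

Let Y = ln w. Fitting Y = k·ln u + ln C by least squares:
XᵀX = [[13.7340, 8.6587]; [8.6587, 6]], rhs = [40.7008, 26.3803]ᵀ  (here Σln u = 8.6587, Σ(ln u)² = 13.7340, Σln w = 26.3803, Σln u·ln w = 40.7008).
Solving (det = 7.4309): k = 2.12431, ln C = 1.33109, so C = exp(1.33109) = 3.78518.

k = 2.1243, C = 3.7852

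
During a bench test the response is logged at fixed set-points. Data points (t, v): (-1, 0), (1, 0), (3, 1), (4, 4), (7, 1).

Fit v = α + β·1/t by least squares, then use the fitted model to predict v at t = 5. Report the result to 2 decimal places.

Setting ∂/∂α … = 0 gives: 5·α + (61/84)·β = 6;  (61/84)·α + (15481/7056)·β = 31/21.
Δ = 5·(15481/7056) − (61/84)² = 18421/1764.
α = (6·(15481/7056) − (61/84)·(31/21))/(18421/1764) = 42661/36842; β = (5·(31/21) − (61/84)·6)/(18421/1764) = 5334/18421.
At t = 5: v̂ = (42661/36842)·(1) + (5334/18421)·(1/5) = 223973/184210.

v̂ = 1.22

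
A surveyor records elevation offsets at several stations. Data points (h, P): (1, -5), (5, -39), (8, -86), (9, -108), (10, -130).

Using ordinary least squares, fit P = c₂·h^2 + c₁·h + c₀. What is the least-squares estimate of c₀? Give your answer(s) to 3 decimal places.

Setting ∂/∂c₂ … = 0 gives: 21283·c₂ + 2367·c₁ + 271·c₀ = -28232;  2367·c₂ + 271·c₁ + 33·c₀ = -3160;  271·c₂ + 33·c₁ + 5·c₀ = -368.
(Σh^2·h^2 = 21283, Σh^2·h = 2367, Σh^2 = 271, Σh·h = 271, Σh = 33, Σ1 = 5, Σh^2·P = -28232, Σh·P = -3160, ΣP = -368.)
Row-reducing yields c₂ = -22388/20371, c₁ = -36580/20371, c₀ = -44448/20371.

c₀ = -2.182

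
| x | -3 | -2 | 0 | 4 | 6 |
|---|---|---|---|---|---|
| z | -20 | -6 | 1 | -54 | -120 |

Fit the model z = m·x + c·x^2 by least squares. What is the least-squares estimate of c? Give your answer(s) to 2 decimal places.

The normal equations are: 65·m + 245·c = -864;  245·m + 1649·c = -5388.
(Σx·x = 65, Σx·x^2 = 245, Σx^2·x^2 = 1649, Σx·z = -864, Σx^2·z = -5388.)
Δ = 65·1649 − 245² = 47160.
m = ((-864)·1649 − 245·(-5388))/47160 = -8723/3930; c = (65·(-5388) − 245·(-864))/47160 = -2309/786.

c = -2.94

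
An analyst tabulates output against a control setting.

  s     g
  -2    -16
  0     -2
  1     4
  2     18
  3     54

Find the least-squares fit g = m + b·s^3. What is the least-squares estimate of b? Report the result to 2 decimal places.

b = 2.01

Normal-equation sums: Σ1 = 5, Σs^3 = 28, Σs^3·s^3 = 858.
Moment sums: Σg = 58, Σs^3·g = 1734.
Normal equations: [[5, 28]; [28, 858]]·[m, b]ᵀ = [58, 1734]ᵀ.
Eliminating b: 858·(row 1) − 28·(row 2) gives 3506·m = 858·58 − 28·1734 = 1212, so m = 606/1753.
Then b = (1734 − 28·(606/1753))/858 = 3523/1753.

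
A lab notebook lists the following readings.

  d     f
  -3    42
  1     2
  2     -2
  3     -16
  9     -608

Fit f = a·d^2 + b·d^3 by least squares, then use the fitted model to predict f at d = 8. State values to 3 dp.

The normal equations are: 6740·a + 59082·b = -49020;  59082·a + 532964·b = -444812.
(Σd^2·d^2 = 6740, Σd^2·d^3 = 59082, Σd^3·d^3 = 532964, Σd^2·f = -49020, Σd^3·f = -444812.)
det = 6740·532964 − 59082² = 101494636.
a = ((-49020)·532964 − 59082·(-444812))/101494636 = 38621826/25373659; b = (6740·(-444812) − 59082·(-49020))/101494636 = -25458310/25373659.
At d = 8: f̂ = (38621826/25373659)·(64) + (-25458310/25373659)·(512) = -10562857856/25373659.

f̂ = -416.292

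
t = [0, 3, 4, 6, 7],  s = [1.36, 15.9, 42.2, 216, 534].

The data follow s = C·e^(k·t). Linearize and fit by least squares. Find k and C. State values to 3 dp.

With ln sᵢ as the transformed response and tᵢ as the regressor:
Sums: Σt = 20.0000, Σ(t)² = 110.0000, Σln s = 18.4719, Σt·ln s = 99.4831.
Normal system: [[110.0000, 20.0000]; [20.0000, 5]]·[k, ln C]ᵀ = [99.4831, 18.4719]ᵀ.
Δ = 110.0000·5 − (20.0000)² = 150.0000; k = (99.4831·5 − 20.0000·18.4719)/150.0000 = 0.85318, ln C = (110.0000·18.4719 − 20.0000·99.4831)/150.0000 = 0.28165, so C = exp(0.28165) = 1.32531.

k = 0.853, C = 1.325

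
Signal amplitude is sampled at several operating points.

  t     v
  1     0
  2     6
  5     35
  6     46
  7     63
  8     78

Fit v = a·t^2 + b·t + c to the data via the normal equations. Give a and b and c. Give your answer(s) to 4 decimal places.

a = 0.8604, b = 3.4407, c = -4.2981

MᵀM·[a, b, c]ᵀ = Mᵀv reads: 8435·a + 1205·b + 179·c = 10634;  1205·a + 179·b + 29·c = 1528;  179·a + 29·b + 6·c = 228.
(Σt^2·t^2 = 8435, Σt^2·t = 1205, Σt^2 = 179, Σt·t = 179, Σt = 29, Σ1 = 6, Σt^2·v = 10634, Σt·v = 1528, Σv = 228.)
Inverting the 3×3 Gram matrix, [a, b, c]ᵀ = [12121/14088, 48473/14088, -2523/587]ᵀ.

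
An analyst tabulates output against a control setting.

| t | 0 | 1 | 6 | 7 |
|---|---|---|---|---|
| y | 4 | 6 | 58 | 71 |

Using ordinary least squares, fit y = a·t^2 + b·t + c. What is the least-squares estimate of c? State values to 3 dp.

c = 3.020

Forming XᵀX = [[3698, 560, 86]; [560, 86, 14]; [86, 14, 4]] and Xᵀy = [5573, 851, 139]ᵀ gives XᵀX·[a, b, c]ᵀ = Xᵀy.
Row-reducing yields a = 11/12, b = 1525/444, c = 447/148.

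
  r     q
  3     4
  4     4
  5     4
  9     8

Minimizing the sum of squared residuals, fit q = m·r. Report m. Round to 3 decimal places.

MᵀM·[m]ᵀ = Mᵀq reads: 131·m = 120.
m = 120/131 = 0.916031.

m = 0.916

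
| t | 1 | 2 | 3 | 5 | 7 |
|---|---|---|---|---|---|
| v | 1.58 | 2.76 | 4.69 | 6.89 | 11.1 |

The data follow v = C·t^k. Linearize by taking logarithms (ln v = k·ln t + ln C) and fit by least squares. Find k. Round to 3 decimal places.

k = 0.991

Let Y = ln v. Fitting Y = k·ln t + ln C by least squares:
Over the data: Σln t = 5.3471, Σ(ln t)² = 8.0643, Σln v = 7.3551, Σln t·ln v = 10.1916.
Normal system: [[8.0643, 5.3471]; [5.3471, 5]]·[k, ln C]ᵀ = [10.1916, 7.3551]ᵀ.
Slope k = (n·Σln t·ln v − Σln t·Σln v)/(n·Σ(ln t)² − (Σln t)²) = (5·10.1916 − 5.3471·7.3551)/11.7297 = 0.99144; ln C = (Σln v − k·Σln t)/n = 0.41076.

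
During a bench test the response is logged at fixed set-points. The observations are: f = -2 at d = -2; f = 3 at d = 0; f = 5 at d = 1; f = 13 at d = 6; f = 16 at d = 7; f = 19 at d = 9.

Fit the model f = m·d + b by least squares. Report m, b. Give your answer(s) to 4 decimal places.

m = 1.8564, b = 2.5026

Sums needed: Σd·d = 171, Σd = 21, Σ1 = 6.
Right-hand side: Σd·f = 370, Σf = 54.
MᵀM·[m, b]ᵀ = Mᵀf becomes [[171, 21]; [21, 6]]·[m, b]ᵀ = [370, 54]ᵀ.
Determinant 171·6 − 21² = 585.
m = (370·6 − 21·54)/585 = 362/195; b = (171·54 − 21·370)/585 = 488/195.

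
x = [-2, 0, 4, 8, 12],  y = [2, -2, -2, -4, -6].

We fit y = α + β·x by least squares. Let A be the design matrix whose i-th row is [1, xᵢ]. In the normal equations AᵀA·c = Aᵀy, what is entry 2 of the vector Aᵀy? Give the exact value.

Entry 2 ↔ basis x, so (Aᵀy)_{2} = Σᵢ (x)·yᵢ = (-2)·(2) + (0)·(-2) + (4)·(-2) + (8)·(-4) + (12)·(-6) = -116.

-116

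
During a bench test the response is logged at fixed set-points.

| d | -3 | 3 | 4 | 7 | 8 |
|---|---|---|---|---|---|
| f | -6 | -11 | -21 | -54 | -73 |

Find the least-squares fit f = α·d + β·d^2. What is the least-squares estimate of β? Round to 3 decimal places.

With design matrix X, XᵀX = [[147, 919]; [919, 6915]] and Xᵀf = [-1061, -7807]ᵀ.
Δ = 147·6915 − 919² = 171944.
α = ((-1061)·6915 − 919·(-7807))/171944 = -81091/85972; β = (147·(-7807) − 919·(-1061))/171944 = -86285/85972.

β = -1.004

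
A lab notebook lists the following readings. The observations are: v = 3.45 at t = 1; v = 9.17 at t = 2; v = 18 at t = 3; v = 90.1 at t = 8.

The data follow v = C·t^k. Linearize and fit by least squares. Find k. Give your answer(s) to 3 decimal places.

k = 1.578

With ln vᵢ as the transformed response and ln tᵢ as the regressor:
Σln t = 3.8712, Σ(ln t)² = 6.0115, Σln v = 10.8456, Σln t·ln v = 14.0708.
Normal system: [[6.0115, 3.8712]; [3.8712, 4]]·[k, ln C]ᵀ = [14.0708, 10.8456]ᵀ.
Δ = 6.0115·4 − (3.8712)² = 9.0597; k = (14.0708·4 − 3.8712·10.8456)/9.0597 = 1.57815, ln C = (6.0115·10.8456 − 3.8712·14.0708)/9.0597 = 1.18407.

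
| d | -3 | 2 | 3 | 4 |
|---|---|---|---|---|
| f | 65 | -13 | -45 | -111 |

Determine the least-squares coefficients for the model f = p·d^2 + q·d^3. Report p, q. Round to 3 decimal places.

Normal-equation sums: Σd^2·d^2 = 434, Σd^2·d^3 = 1056, Σd^3·d^3 = 5618.
Right-hand side: Σd^2·f = -1648, Σd^3·f = -10178.
Eliminating q: 5618·(row 1) − 1056·(row 2) gives 1323076·p = 5618·(-1648) − 1056·(-10178) = 1489504, so p = 372376/330769.
Then q = ((-10178) − 1056·(372376/330769))/5618 = -669241/330769.

p = 1.126, q = -2.023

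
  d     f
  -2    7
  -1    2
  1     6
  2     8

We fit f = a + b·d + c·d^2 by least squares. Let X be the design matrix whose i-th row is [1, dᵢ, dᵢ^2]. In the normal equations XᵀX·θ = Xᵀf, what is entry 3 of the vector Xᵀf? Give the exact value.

68

Entry 3 ↔ basis d^2, so (Xᵀf)_{3} = Σᵢ (d^2)·fᵢ = (4)·(7) + (1)·(2) + (1)·(6) + (4)·(8) = 68.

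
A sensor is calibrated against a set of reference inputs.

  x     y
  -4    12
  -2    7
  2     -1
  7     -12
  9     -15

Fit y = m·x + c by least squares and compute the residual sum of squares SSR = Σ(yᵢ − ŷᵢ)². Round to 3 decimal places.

Normal-equation sums: Σx·x = 154, Σx = 12, Σ1 = 5.
And Σx·y = -283, Σy = -9.
Determinant 154·5 − 12² = 626.
m = ((-283)·5 − 12·(-9))/626 = -1307/626; c = (154·(-9) − 12·(-283))/626 = 1005/313.
Residuals: 137/313, -121/313, -11/313, -373/626, 363/626; SSR = 647/626.

SSR = 1.034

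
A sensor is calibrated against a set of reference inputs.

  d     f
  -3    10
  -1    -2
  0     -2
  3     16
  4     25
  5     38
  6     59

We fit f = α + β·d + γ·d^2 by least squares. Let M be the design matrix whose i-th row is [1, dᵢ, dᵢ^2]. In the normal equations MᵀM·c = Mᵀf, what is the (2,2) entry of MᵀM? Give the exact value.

96

Row 2 ↔ basis d, column 2 ↔ basis d, so (MᵀM)_{2,2} = Σᵢ (d)·(d) = (-3)·(-3) + (-1)·(-1) + (0)·(0) + (3)·(3) + (4)·(4) + (5)·(5) + (6)·(6) = 96.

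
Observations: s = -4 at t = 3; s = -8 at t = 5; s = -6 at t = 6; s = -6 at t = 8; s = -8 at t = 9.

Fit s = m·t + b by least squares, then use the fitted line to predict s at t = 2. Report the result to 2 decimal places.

From the data, Σt·t = 215, Σt = 31, Σ1 = 5.
Right-hand side: Σt·s = -208, Σs = -32.
MᵀM·[m, b]ᵀ = Mᵀs becomes [[215, 31]; [31, 5]]·[m, b]ᵀ = [-208, -32]ᵀ.
det = 215·5 − 31² = 114.
m = ((-208)·5 − 31·(-32))/114 = -8/19; b = (215·(-32) − 31·(-208))/114 = -72/19.
At t = 2: ŝ = (-8/19)·(2) + (-72/19)·(1) = -88/19.

ŝ = -4.63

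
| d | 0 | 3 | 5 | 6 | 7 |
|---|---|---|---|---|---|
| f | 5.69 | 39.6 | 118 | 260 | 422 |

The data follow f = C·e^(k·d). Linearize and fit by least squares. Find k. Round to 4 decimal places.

k = 0.6180

With ln fᵢ as the transformed response and dᵢ as the regressor:
Σd = 21.0000, Σ(d)² = 119.0000, Σln f = 21.7939, Σd·ln f = 110.5690.
Equations: 119.0000·k + 21.0000·ln C = 110.5690;  21.0000·k + 5·ln C = 21.7939.
Δ = 119.0000·5 − (21.0000)² = 154.0000; k = (110.5690·5 − 21.0000·21.7939)/154.0000 = 0.61801, ln C = (119.0000·21.7939 − 21.0000·110.5690)/154.0000 = 1.76315.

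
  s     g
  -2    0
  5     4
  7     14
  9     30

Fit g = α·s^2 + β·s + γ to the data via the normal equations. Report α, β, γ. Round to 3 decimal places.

Normal-equation sums: Σs^2·s^2 = 9603, Σs^2·s = 1189, Σs^2 = 159, Σs·s = 159, Σs = 19, Σ1 = 4.
Moment sums: Σs^2·g = 3216, Σs·g = 388, Σg = 48.
So MᵀM·[α, β, γ]ᵀ = Mᵀg: [[9603, 1189, 159]; [1189, 159, 19]; [159, 19, 4]]·[α, β, γ]ᵀ = [3216, 388, 48]ᵀ.
Solving the 3×3 system (Gaussian elimination) gives α = 821/1502, β = -8421/7510, γ = -16527/3755.

α = 0.547, β = -1.121, γ = -4.401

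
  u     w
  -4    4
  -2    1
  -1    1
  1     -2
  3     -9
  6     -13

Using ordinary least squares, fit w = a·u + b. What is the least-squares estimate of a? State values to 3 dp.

From the data, Σu·u = 67, Σu = 3, Σ1 = 6.
Moment sums: Σu·w = -126, Σw = -18.
MᵀM·[a, b]ᵀ = Mᵀw becomes [[67, 3]; [3, 6]]·[a, b]ᵀ = [-126, -18]ᵀ.
det = 67·6 − 3² = 393.
a = ((-126)·6 − 3·(-18))/393 = -234/131; b = (67·(-18) − 3·(-126))/393 = -276/131.

a = -1.786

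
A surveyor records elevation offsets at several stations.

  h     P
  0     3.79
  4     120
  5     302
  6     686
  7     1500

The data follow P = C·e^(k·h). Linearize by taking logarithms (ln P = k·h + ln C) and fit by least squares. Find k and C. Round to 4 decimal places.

k = 0.8600, C = 3.8604

With ln Pᵢ as the transformed response and hᵢ as the regressor:
Σh = 22.0000, Σ(h)² = 126.0000, Σln P = 25.6744, Σh·ln P = 138.0799.
Equations: 126.0000·k + 22.0000·ln C = 138.0799;  22.0000·k + 5·ln C = 25.6744.
Solving (det = 146.0000): k = 0.86002, ln C = 1.35078, so C = exp(1.35078) = 3.86044.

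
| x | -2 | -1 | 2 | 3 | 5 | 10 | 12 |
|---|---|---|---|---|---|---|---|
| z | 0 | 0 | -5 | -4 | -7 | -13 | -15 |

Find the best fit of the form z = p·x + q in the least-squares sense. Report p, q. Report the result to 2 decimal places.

From the data, Σx·x = 287, Σx = 29, Σ1 = 7.
Right-hand side: Σx·z = -367, Σz = -44.
Normal equations: [[287, 29]; [29, 7]]·[p, q]ᵀ = [-367, -44]ᵀ.
det = 287·7 − 29² = 1168.
p = ((-367)·7 − 29·(-44))/1168 = -1293/1168; q = (287·(-44) − 29·(-367))/1168 = -1985/1168.

p = -1.11, q = -1.70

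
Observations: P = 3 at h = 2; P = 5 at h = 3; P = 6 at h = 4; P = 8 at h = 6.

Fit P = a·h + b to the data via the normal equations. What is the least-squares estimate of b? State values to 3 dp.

b = 1.000

Normal-equation sums: Σh·h = 65, Σh = 15, Σ1 = 4.
For MᵀP: Σh·P = 93, ΣP = 22.
So MᵀM·[a, b]ᵀ = MᵀP: [[65, 15]; [15, 4]]·[a, b]ᵀ = [93, 22]ᵀ.
Eliminating b: 4·(row 1) − 15·(row 2) gives 35·a = 4·93 − 15·22 = 42, so a = 6/5.
Then b = (22 − 15·(6/5))/4 = 1.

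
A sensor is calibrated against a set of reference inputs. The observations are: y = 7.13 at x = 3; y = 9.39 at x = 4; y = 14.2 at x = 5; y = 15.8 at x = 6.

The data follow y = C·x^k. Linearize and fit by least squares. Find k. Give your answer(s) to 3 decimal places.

Linearized form: ln y = k·ln x + ln C. From the 4 transformed points,
Over the data: Σln x = 5.8861, Σ(ln x)² = 8.9295, Σln y = 9.6172, Σln x·ln y = 14.4783.
Normal system: [[8.9295, 5.8861]; [5.8861, 4]]·[k, ln C]ᵀ = [14.4783, 9.6172]ᵀ.
Solving (det = 1.0716): k = 1.21820, ln C = 0.61169.

k = 1.218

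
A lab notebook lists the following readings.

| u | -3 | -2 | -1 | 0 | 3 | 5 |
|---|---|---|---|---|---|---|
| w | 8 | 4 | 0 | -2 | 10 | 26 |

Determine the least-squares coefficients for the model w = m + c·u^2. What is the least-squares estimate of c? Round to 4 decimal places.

c = 1.0952

Setting ∂/∂m … = 0 gives: 6·m + 48·c = 46;  48·m + 804·c = 828.
Eliminating c: 804·(row 1) − 48·(row 2) gives 2520·m = 804·46 − 48·828 = -2760, so m = -23/21.
Then c = (828 − 48·(-23/21))/804 = 23/21.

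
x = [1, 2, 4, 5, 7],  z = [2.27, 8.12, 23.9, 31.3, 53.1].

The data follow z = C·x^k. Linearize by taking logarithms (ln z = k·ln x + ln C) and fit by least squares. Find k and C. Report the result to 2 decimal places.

k = 1.61, C = 2.43

Taking logs, ln z = k·ln x + ln C, so regress ln z on ln x.
AᵀA = [[8.7791, 5.6348]; [5.6348, 5]], rhs = [19.1234, 13.5038]ᵀ  (here Σln x = 5.6348, Σ(ln x)² = 8.7791, Σln z = 13.5038, Σln x·ln z = 19.1234).
Δ = 8.7791·5 − (5.6348)² = 12.1448; k = (19.1234·5 − 5.6348·13.5038)/12.1448 = 1.60777, ln C = (8.7791·13.5038 − 5.6348·19.1234)/12.1448 = 0.88886, so C = exp(0.88886) = 2.43237.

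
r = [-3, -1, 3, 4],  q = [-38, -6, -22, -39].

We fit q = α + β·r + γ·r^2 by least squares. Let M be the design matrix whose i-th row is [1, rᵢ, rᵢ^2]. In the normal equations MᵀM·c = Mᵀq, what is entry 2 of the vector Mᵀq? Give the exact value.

Entry 2 ↔ basis r, so (Mᵀq)_{2} = Σᵢ (r)·qᵢ = (-3)·(-38) + (-1)·(-6) + (3)·(-22) + (4)·(-39) = -102.

-102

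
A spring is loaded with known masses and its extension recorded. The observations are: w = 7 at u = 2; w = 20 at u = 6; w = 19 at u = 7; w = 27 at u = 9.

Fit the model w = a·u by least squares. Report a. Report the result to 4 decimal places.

a = 3.0000

Setting ∂/∂a … = 0 gives: 170·a = 510.
(Σu·u = 170, Σu·w = 510.)
Hence a = 510 / 170 ≈ 3.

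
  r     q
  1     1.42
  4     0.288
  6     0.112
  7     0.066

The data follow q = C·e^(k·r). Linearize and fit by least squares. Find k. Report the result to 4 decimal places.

Taking logs, ln q = k·r + ln C, so regress ln q on r.
Over the data: Σr = 18.0000, Σ(r)² = 102.0000, Σln q = -5.8015, Σr·ln q = -36.7908.
Normal system: [[102.0000, 18.0000]; [18.0000, 4]]·[k, ln C]ᵀ = [-36.7908, -5.8015]ᵀ.
Δ = 102.0000·4 − (18.0000)² = 84.0000; k = (-36.7908·4 − 18.0000·-5.8015)/84.0000 = -0.50876, ln C = (102.0000·-5.8015 − 18.0000·-36.7908)/84.0000 = 0.83906.

k = -0.5088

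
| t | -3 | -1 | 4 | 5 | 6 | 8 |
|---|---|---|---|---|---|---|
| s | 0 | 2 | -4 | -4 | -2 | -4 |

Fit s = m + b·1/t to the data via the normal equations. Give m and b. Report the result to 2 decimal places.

From the data, Σ1 = 6, Σ1/t = -71/120, Σ1/t·1/t = 18101/14400.
Right-hand side: Σs = -12, Σ1/t·s = -139/30.
Normal equations: [[6, -71/120]; [-71/120, 18101/14400]]·[m, b]ᵀ = [-12, -139/30]ᵀ.
Determinant 6·(18101/14400) − (-71/120)² = 20713/2880.
m = ((-12)·(18101/14400) − (-71/120)·(-139/30))/(20713/2880) = -256688/103565; b = (6·(-139/30) − (-71/120)·(-12))/(20713/2880) = -100512/20713.

m = -2.48, b = -4.85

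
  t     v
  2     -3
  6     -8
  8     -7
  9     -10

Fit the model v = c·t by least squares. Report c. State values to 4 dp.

c = -1.0811

From the data, Σt·t = 185.
Moment sums: Σt·v = -200.
XᵀX·[c]ᵀ = Xᵀv becomes [[185]]·[c]ᵀ = [-200]ᵀ.
c = (-200)/185 = -1.08108.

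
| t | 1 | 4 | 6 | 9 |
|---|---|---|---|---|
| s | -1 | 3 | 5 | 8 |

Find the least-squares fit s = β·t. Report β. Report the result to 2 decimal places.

Forming MᵀM = [[134]] and Mᵀs = [113]ᵀ gives MᵀM·[β]ᵀ = Mᵀs.
β = 113/134 = 0.843284.

β = 0.84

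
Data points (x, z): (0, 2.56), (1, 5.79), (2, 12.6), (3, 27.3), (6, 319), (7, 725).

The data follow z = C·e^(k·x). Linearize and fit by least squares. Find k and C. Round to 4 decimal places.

Linearized form: ln z = k·x + ln C. From the 6 transformed points,
Sums: Σx = 19.0000, Σ(x)² = 99.0000, Σln z = 20.8881, Σx·ln z = 97.4385.
Normal system: [[99.0000, 19.0000]; [19.0000, 6]]·[k, ln C]ᵀ = [97.4385, 20.8881]ᵀ.
Slope k = (n·Σx·ln z − Σx·Σln z)/(n·Σ(x)² − (Σx)²) = (6·97.4385 − 19.0000·20.8881)/233.0000 = 0.80583; ln C = (Σln z − k·Σx)/n = 0.92956, so C = exp(0.92956) = 2.53340.

k = 0.8058, C = 2.5334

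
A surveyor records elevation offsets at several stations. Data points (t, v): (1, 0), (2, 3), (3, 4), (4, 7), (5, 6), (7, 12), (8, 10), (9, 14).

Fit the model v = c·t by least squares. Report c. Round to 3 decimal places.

Sums needed: Σt·t = 249.
And Σt·v = 366.
Normal equations: [[249]]·[c]ᵀ = [366]ᵀ.
c = 366/249 = 1.46988.

c = 1.470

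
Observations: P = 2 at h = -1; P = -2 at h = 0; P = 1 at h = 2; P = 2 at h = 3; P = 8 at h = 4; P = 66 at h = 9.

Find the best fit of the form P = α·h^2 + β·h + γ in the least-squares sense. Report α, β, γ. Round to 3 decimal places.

Entries of XᵀX: Σh^2·h^2 = 6915, Σh^2·h = 827, Σh^2 = 111, Σh·h = 111, Σh = 17, Σ1 = 6.
For XᵀP: Σh^2·P = 5498, Σh·P = 632, ΣP = 77.
Normal equations: [[6915, 827, 111]; [827, 111, 17]; [111, 17, 6]]·[α, β, γ]ᵀ = [5498, 632, 77]ᵀ.
Row-reducing yields α = 21931/21404, β = -37909/21404, γ = -11815/10702.

α = 1.025, β = -1.771, γ = -1.104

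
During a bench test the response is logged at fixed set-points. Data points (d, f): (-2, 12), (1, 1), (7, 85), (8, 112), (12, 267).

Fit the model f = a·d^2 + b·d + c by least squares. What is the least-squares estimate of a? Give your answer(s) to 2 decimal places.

The normal system AᵀA·[a, b, c]ᵀ = Aᵀf is [[27250, 2576, 262]; [2576, 262, 26]; [262, 26, 5]]·[a, b, c]ᵀ = [49830, 4672, 477]ᵀ.
Inverting the 3×3 Gram matrix, [a, b, c]ᵀ = [611722/302079, -633671/302079, 19731/100693]ᵀ.

a = 2.03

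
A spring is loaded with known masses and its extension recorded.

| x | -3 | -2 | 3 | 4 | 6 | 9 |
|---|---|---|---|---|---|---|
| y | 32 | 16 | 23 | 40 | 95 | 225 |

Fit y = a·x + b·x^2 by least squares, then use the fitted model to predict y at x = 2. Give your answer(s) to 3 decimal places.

AᵀA·[a, b]ᵀ = Aᵀy reads: 155·a + 1001·b = 2696;  1001·a + 8291·b = 22844.
(Σx·x = 155, Σx·x^2 = 1001, Σx^2·x^2 = 8291, Σx·y = 2696, Σx^2·y = 22844.)
Eliminating b: 8291·(row 1) − 1001·(row 2) gives 283104·a = 8291·2696 − 1001·22844 = -514308, so a = -42859/23592.
Then b = (22844 − 1001·(-42859/23592))/8291 = 70177/23592.
At x = 2: ŷ = (-42859/23592)·(2) + (70177/23592)·(4) = 97495/11796.

ŷ = 8.265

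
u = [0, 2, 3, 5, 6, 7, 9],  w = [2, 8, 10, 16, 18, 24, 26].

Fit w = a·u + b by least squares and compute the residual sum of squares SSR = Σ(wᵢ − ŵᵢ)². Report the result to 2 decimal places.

SSR = 8.12

Sums needed: Σu·u = 204, Σu = 32, Σ1 = 7.
For Aᵀw: Σu·w = 636, Σw = 104.
Determinant 204·7 − 32² = 404.
a = (636·7 − 32·104)/404 = 281/101; b = (204·104 − 32·636)/404 = 216/101.
Residuals: -14/101, 30/101, -49/101, -5/101, -84/101, 241/101, -119/101; SSR = 820/101.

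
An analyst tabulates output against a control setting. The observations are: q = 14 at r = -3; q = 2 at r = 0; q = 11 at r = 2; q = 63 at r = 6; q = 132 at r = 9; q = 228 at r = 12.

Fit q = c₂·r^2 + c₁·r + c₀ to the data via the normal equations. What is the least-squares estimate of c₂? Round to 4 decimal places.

Entries of MᵀM: Σr^2·r^2 = 28690, Σr^2·r = 2654, Σr^2 = 274, Σr·r = 274, Σr = 26, Σ1 = 6.
For Mᵀq: Σr^2·q = 45962, Σr·q = 4282, Σq = 450.
So MᵀM·[c₂, c₁, c₀]ᵀ = Mᵀq: [[28690, 2654, 274]; [2654, 274, 26]; [274, 26, 6]]·[c₂, c₁, c₀]ᵀ = [45962, 4282, 450]ᵀ.
Inverting the 3×3 Gram matrix, [c₂, c₁, c₀]ᵀ = [117/79, 861/869, 2671/869]ᵀ.

c₂ = 1.4810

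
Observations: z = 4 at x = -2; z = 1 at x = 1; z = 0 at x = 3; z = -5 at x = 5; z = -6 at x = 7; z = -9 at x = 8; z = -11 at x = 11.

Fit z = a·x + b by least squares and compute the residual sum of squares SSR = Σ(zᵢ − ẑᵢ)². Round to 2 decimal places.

Normal-equation sums: Σx·x = 273, Σx = 33, Σ1 = 7.
Right-hand side: Σx·z = -267, Σz = -26.
MᵀM·[a, b]ᵀ = Mᵀz becomes [[273, 33]; [33, 7]]·[a, b]ᵀ = [-267, -26]ᵀ.
det = 273·7 − 33² = 822.
a = ((-267)·7 − 33·(-26))/822 = -337/274; b = (273·(-26) − 33·(-267))/822 = 571/274.
Residuals: -149/274, 20/137, 220/137, -128/137, 72/137, -341/274, 61/137; SSR = 1587/274.

SSR = 5.79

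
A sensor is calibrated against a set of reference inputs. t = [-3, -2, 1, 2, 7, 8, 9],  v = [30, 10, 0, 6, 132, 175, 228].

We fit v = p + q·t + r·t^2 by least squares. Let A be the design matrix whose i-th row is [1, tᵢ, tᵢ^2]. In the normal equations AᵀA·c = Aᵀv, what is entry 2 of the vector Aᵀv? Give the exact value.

Entry 2 ↔ basis t, so (Aᵀv)_{2} = Σᵢ (t)·vᵢ = (-3)·(30) + (-2)·(10) + (1)·(0) + (2)·(6) + (7)·(132) + (8)·(175) + (9)·(228) = 4278.

4278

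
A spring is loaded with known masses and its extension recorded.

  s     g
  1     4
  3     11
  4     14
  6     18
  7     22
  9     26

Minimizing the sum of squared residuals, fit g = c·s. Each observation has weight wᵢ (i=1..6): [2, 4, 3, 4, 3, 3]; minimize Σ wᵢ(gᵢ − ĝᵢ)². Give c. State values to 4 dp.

c = 3.0710

Entries of AᵀWA: Σwᵢ·s·s = 620.
Right-hand side: Σwᵢ·s·g = 1904.
c = 1904/620 = 3.07097.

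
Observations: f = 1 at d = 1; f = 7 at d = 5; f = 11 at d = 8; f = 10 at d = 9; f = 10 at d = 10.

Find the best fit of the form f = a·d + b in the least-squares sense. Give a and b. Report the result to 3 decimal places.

a = 1.064, b = 0.778

Forming XᵀX = [[271, 33]; [33, 5]] and Xᵀf = [314, 39]ᵀ gives XᵀX·[a, b]ᵀ = Xᵀf.
Eliminating b: 5·(row 1) − 33·(row 2) gives 266·a = 5·314 − 33·39 = 283, so a = 283/266.
Then b = (39 − 33·(283/266))/5 = 207/266.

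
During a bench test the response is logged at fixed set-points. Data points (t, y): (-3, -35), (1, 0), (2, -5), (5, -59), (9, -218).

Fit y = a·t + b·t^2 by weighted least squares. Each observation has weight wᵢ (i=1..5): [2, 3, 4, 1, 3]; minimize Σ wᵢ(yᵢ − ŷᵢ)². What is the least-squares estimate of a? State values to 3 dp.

With design matrix M, MᵀWM = [[305, 2293]; [2293, 20537]] and MᵀWy = [-6011, -55159]ᵀ.
det = 305·20537 − 2293² = 1005936.
a = ((-6011)·20537 − 2293·(-55159))/1005936 = 63160/20957; b = (305·(-55159) − 2293·(-6011))/1005936 = -63339/20957.

a = 3.014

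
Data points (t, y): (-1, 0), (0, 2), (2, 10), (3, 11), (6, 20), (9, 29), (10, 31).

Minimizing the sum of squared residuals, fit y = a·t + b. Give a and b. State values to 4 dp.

Setting ∂/∂a … = 0 gives: 231·a + 29·b = 744;  29·a + 7·b = 103.
(Σt·t = 231, Σt = 29, Σ1 = 7, Σt·y = 744, Σy = 103.)
Eliminating b: 7·(row 1) − 29·(row 2) gives 776·a = 7·744 − 29·103 = 2221, so a = 2221/776.
Then b = (103 − 29·(2221/776))/7 = 2217/776.

a = 2.8621, b = 2.8570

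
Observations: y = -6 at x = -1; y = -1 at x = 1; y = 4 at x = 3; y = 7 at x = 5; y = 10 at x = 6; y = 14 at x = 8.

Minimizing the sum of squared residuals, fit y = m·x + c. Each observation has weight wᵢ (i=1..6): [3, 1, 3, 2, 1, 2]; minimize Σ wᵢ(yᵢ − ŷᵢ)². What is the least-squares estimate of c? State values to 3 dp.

c = -3.416

Normal-equation sums: Σwᵢ·x·x = 245, Σwᵢ·x = 39, Σwᵢ·1 = 12.
For AᵀWy: Σwᵢ·x·y = 407, Σwᵢ·y = 45.
AᵀWA·[m, c]ᵀ = AᵀWy becomes [[245, 39]; [39, 12]]·[m, c]ᵀ = [407, 45]ᵀ.
Eliminating c: 12·(row 1) − 39·(row 2) gives 1419·m = 12·407 − 39·45 = 3129, so m = 1043/473.
Then c = (45 − 39·(1043/473))/12 = -1616/473.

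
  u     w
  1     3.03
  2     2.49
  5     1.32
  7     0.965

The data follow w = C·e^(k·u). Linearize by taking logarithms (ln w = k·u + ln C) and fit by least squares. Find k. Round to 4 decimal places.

Linearized form: ln w = k·u + ln C. From the 4 transformed points,
Σu = 15.0000, Σ(u)² = 79.0000, Σln w = 2.2628, Σu·ln w = 4.0719.
Equations: 79.0000·k + 15.0000·ln C = 4.0719;  15.0000·k + 4·ln C = 2.2628.
Δ = 79.0000·4 − (15.0000)² = 91.0000; k = (4.0719·4 − 15.0000·2.2628)/91.0000 = -0.19401, ln C = (79.0000·2.2628 − 15.0000·4.0719)/91.0000 = 1.29326.

k = -0.1940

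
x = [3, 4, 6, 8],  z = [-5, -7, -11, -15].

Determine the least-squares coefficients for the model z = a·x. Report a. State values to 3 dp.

a = -1.832

Compute the Gram sums: Σx·x = 125.
And Σx·z = -229.
MᵀM·[a]ᵀ = Mᵀz becomes [[125]]·[a]ᵀ = [-229]ᵀ.
Hence a = -229 / 125 ≈ -1.832.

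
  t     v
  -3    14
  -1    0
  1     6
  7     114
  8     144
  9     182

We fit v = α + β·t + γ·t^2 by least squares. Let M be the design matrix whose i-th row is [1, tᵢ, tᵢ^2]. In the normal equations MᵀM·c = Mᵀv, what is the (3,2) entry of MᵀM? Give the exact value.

Row 3 ↔ basis t^2, column 2 ↔ basis t, so (MᵀM)_{3,2} = Σᵢ (t^2)·(t) = (9)·(-3) + (1)·(-1) + (1)·(1) + (49)·(7) + (64)·(8) + (81)·(9) = 1557.

1557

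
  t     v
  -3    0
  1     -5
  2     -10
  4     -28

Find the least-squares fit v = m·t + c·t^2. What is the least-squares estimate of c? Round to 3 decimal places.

c = -0.998

Compute the Gram sums: Σt·t = 30, Σt·t^2 = 46, Σt^2·t^2 = 354.
Moment sums: Σt·v = -137, Σt^2·v = -493.
Normal equations: [[30, 46]; [46, 354]]·[m, c]ᵀ = [-137, -493]ᵀ.
Determinant 30·354 − 46² = 8504.
m = ((-137)·354 − 46·(-493))/8504 = -6455/2126; c = (30·(-493) − 46·(-137))/8504 = -1061/1063.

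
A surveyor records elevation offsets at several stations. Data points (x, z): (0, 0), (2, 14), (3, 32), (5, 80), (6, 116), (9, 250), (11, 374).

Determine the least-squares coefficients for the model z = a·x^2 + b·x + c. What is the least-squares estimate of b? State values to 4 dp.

b = 1.3022

The normal equations are: 23220·a + 2436·b + 276·c = 72024;  2436·a + 276·b + 36·c = 7584;  276·a + 36·b + 7·c = 866.
Row-reducing yields a = 6305/2128, b = 2771/2128, c = 26/133.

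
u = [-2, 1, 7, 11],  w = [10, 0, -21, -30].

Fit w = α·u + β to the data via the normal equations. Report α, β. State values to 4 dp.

α = -3.1411, β = 3.0998

The normal equations are: 175·α + 17·β = -497;  17·α + 4·β = -41.
Determinant 175·4 − 17² = 411.
α = ((-497)·4 − 17·(-41))/411 = -1291/411; β = (175·(-41) − 17·(-497))/411 = 1274/411.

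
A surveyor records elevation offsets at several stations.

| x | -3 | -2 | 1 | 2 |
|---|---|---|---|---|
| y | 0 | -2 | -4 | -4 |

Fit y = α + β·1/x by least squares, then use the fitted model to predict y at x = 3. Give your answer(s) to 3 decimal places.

ŷ = -2.870

Sums needed: Σ1 = 4, Σ1/x = 2/3, Σ1/x·1/x = 29/18.
And Σy = -10, Σ1/x·y = -5.
MᵀM·[α, β]ᵀ = Mᵀy becomes [[4, 2/3]; [2/3, 29/18]]·[α, β]ᵀ = [-10, -5]ᵀ.
Eliminating β: (29/18)·(row 1) − (2/3)·(row 2) gives 6·α = (29/18)·(-10) − (2/3)·(-5) = -115/9, so α = -115/54.
Then β = ((-5) − (2/3)·(-115/54))/(29/18) = -20/9.
At x = 3: ŷ = (-115/54)·(1) + (-20/9)·(1/3) = -155/54.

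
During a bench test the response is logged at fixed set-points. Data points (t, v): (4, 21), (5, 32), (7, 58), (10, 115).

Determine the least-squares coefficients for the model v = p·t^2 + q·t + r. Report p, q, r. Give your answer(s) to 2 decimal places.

Sums needed: Σt^2·t^2 = 13282, Σt^2·t = 1532, Σt^2 = 190, Σt·t = 190, Σt = 26, Σ1 = 4.
And Σt^2·v = 15478, Σt·v = 1800, Σv = 226.
Solving the 3×3 system (Gaussian elimination) gives p = 12/11, q = 1/3, r = 83/33.

p = 1.09, q = 0.33, r = 2.52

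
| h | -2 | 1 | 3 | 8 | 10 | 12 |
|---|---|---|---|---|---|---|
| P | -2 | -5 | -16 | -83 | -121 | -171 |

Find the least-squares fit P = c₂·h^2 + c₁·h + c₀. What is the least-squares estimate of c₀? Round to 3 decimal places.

c₀ = -1.763

With design matrix X, XᵀX = [[34930, 3260, 322]; [3260, 322, 32]; [322, 32, 6]] and XᵀP = [-42193, -3975, -398]ᵀ.
Row-reducing yields c₂ = -442943/436668, c₁ = -207392/109167, c₀ = -256669/145556.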